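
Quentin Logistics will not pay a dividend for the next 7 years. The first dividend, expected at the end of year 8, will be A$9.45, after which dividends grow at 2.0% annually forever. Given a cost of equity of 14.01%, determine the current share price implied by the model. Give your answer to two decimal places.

A$31.43

Deferred-dividend DDM. At t=7 the remaining stream is a growing perpetuity with first payment D_8 = 9.45.
V_7 = D_8/(r−g) = 9.45/(0.1401−0.02) = 78.6844
P₀ = V_7/(1+r)^7 = 78.6844/(1+0.1401)^7 = 31.4259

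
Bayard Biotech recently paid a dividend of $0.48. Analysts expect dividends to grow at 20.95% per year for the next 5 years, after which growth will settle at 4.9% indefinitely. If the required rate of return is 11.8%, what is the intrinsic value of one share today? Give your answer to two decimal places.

Two-stage DDM. Project D₁…D_5 at 0.2095, terminal growth 0.049, discount at r = 0.118.
D_1 = 0.5806
D_2 = 0.7022
D_3 = 0.8493
D_4 = 1.0272
D_5 = 1.2424
Terminal value at t=5: TV = D_6/(r−g) = 1.3033/(0.118−0.049) = 18.8885
P₀ = 0.5806/(1+0.118)^1 + 0.7022/(1+0.118)^2 + 0.8493/(1+0.118)^3 + 1.0272/(1+0.118)^4 + 1.2424/(1+0.118)^5 + 18.8885/(1+0.118)^5 = 13.8717

$13.87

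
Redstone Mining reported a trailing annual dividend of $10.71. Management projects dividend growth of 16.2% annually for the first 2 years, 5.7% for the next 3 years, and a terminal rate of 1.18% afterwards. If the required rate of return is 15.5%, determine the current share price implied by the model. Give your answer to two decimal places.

$107.63

Three-stage DDM. Project D₁…D_5; terminal Gordon value at t=5 with g = 0.0118; discount at r = 0.155.
D_1 = 12.4450
D_2 = 14.4611
D_3 = 15.2854
D_4 = 16.1567
D_5 = 17.0776
TV_5 = 17.2791/(0.155−0.0118) = 120.6642
P₀ = Σ Dₜ/(1+r)ᵗ + TV_5/(1+r)^5 = 107.6267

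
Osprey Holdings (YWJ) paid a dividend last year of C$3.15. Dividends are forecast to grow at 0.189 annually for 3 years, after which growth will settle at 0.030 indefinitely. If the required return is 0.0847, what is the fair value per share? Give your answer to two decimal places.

C$89.51

Two-stage DDM. Project D₁…D_3 at 0.189, terminal growth 0.03, discount at r = 0.0847.
D_1 = 3.7454
D_2 = 4.4532
D_3 = 5.2949
Terminal value at t=3: TV = D_4/(r−g) = 5.4537/(0.0847−0.03) = 99.7025
P₀ = 3.7454/(1+0.0847)^1 + 4.4532/(1+0.0847)^2 + 5.2949/(1+0.0847)^3 + 99.7025/(1+0.0847)^3 = 89.5093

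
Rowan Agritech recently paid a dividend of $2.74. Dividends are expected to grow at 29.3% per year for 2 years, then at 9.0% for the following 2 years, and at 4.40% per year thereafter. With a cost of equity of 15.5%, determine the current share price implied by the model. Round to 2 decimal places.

$41.56

Three-stage DDM. Project D₁…D_4; terminal Gordon value at t=4 with g = 0.044; discount at r = 0.155.
D_1 = 3.5428
D_2 = 4.5809
D_3 = 4.9931
D_4 = 5.4425
TV_4 = 5.6820/(0.155−0.044) = 51.1892
P₀ = Σ Dₜ/(1+r)ᵗ + TV_4/(1+r)^4 = 41.5642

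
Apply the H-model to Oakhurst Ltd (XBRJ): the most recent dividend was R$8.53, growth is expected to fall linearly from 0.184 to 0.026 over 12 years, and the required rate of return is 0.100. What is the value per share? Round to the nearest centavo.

R$227.54

H-model: P₀ = D₀[(1+g_L) + H(g_S−g_L)]/(r−g_L), with H = 12/2 = 6.
P₀ = 8.53 × [(1+0.026) + 6×(0.184−0.026)] / (0.1−0.026)
   = 8.53 × 1.9740 / 0.074 = 227.5435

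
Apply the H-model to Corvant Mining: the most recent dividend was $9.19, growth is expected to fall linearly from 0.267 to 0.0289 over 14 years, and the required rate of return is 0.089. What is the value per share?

$412.19

H-model: P₀ = D₀[(1+g_L) + H(g_S−g_L)]/(r−g_L), with H = 14/2 = 7.
P₀ = 9.19 × [(1+0.0289) + 7×(0.267−0.0289)] / (0.089−0.0289)
   = 9.19 × 2.6956 / 0.0601 = 412.1891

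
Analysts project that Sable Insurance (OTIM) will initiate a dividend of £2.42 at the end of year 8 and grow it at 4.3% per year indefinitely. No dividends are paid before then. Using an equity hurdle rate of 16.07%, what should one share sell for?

Deferred-dividend DDM. At t=7 the remaining stream is a growing perpetuity with first payment D_8 = 2.42.
V_7 = D_8/(r−g) = 2.42/(0.1607−0.043) = 20.5607
P₀ = V_7/(1+r)^7 = 20.5607/(1+0.1607)^7 = 7.2443

£7.24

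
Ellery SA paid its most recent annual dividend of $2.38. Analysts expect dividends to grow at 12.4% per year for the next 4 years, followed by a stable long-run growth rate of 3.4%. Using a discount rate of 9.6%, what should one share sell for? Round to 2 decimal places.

$54.05

Two-stage DDM. Project D₁…D_4 at 0.124, terminal growth 0.034, discount at r = 0.096.
D_1 = 2.6751
D_2 = 3.0068
D_3 = 3.3797
D_4 = 3.7988
Terminal value at t=4: TV = D_5/(r−g) = 3.9279/(0.096−0.034) = 63.3536
P₀ = 2.6751/(1+0.096)^1 + 3.0068/(1+0.096)^2 + 3.3797/(1+0.096)^3 + 3.7988/(1+0.096)^4 + 63.3536/(1+0.096)^4 = 54.0503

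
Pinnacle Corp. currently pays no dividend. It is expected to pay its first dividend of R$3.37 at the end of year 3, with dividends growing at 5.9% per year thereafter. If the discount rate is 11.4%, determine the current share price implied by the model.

R$49.37

Deferred-dividend DDM. At t=2 the remaining stream is a growing perpetuity with first payment D_3 = 3.37.
V_2 = D_3/(r−g) = 3.37/(0.114−0.059) = 61.2727
P₀ = V_2/(1+r)^2 = 61.2727/(1+0.114)^2 = 49.3738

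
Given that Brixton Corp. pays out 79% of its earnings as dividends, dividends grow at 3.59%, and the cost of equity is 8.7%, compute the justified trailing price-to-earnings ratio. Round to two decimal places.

16.01

Justified trailing P/E = b(1+g)/(r−g) = 0.79×(1+0.0359)/(0.087−0.0359) = 16.0149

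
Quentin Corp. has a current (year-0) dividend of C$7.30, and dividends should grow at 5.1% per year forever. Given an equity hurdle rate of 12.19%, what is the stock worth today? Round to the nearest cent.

Gordon growth model: P₀ = D₁/(r − g). D₁ = 7.30 × (1 + 0.051) = 7.6723.
P₀ = 7.6723 / (0.1219 − 0.051) = 7.6723 / 0.0709 = 108.2130

C$108.21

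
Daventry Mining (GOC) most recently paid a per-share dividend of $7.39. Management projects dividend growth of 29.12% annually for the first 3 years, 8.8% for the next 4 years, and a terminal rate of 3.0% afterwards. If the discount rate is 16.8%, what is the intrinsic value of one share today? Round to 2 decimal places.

Three-stage DDM. Project D₁…D_7; terminal Gordon value at t=7 with g = 0.03; discount at r = 0.168.
D_1 = 9.5420
D_2 = 12.3206
D_3 = 15.9083
D_4 = 17.3083
D_5 = 18.8314
D_6 = 20.4886
D_7 = 22.2916
TV_7 = 22.9603/(0.168−0.03) = 166.3791
P₀ = Σ Dₜ/(1+r)ᵗ + TV_7/(1+r)^7 = 116.8387

$116.84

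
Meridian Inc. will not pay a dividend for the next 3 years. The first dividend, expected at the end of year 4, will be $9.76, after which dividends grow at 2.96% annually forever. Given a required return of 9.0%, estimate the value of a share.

$124.78

Deferred-dividend DDM. At t=3 the remaining stream is a growing perpetuity with first payment D_4 = 9.76.
V_3 = D_4/(r−g) = 9.76/(0.09−0.0296) = 161.5894
P₀ = V_3/(1+r)^3 = 161.5894/(1+0.09)^3 = 124.7767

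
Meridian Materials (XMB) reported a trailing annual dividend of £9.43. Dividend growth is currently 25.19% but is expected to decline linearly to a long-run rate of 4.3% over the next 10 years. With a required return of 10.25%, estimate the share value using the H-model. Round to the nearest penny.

£330.84

H-model: P₀ = D₀[(1+g_L) + H(g_S−g_L)]/(r−g_L), with H = 10/2 = 5.
P₀ = 9.43 × [(1+0.043) + 5×(0.2519−0.043)] / (0.1025−0.043)
   = 9.43 × 2.0875 / 0.0595 = 330.8424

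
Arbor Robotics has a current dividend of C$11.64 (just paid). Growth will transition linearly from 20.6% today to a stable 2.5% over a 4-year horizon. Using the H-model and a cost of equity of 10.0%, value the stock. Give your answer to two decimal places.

C$215.26

H-model: P₀ = D₀[(1+g_L) + H(g_S−g_L)]/(r−g_L), with H = 4/2 = 2.
P₀ = 11.64 × [(1+0.025) + 2×(0.206−0.025)] / (0.1−0.025)
   = 11.64 × 1.3870 / 0.075 = 215.2624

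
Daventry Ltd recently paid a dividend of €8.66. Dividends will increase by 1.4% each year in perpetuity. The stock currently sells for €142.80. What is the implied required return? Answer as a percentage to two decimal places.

Rearranging the constant-growth DDM: r = D₁/P₀ + g.
D₁ = 8.66 × (1 + 0.014) = 8.7812.
r = 8.7812 / 142.80 + 0.014 = 0.06149 + 0.014 = 0.07549

7.55%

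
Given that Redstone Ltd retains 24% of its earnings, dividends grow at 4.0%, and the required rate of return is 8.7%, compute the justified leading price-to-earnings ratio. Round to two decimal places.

16.17

Payout ratio b = 1 − 0.24 = 0.76.
Justified leading P/E = b/(r−g) = 0.76/(0.087−0.04) = 16.1702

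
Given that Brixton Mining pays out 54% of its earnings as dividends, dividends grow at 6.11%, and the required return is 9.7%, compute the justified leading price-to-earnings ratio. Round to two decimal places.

Justified leading P/E = b/(r−g) = 0.54/(0.097−0.0611) = 15.0418

15.04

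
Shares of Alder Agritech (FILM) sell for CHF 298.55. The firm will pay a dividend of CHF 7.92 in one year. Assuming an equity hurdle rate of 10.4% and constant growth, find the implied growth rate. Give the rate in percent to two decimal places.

7.75%

From P₀ = D₁/(r − g), the implied growth is g = r − D₁/P₀.
g = 0.104 − 7.92/298.55 = 0.104 − 0.02653 = 0.07747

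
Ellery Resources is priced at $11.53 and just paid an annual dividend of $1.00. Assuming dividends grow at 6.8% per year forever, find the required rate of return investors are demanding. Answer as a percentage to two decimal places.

16.06%

Rearranging the constant-growth DDM: r = D₁/P₀ + g.
D₁ = 1.00 × (1 + 0.068) = 1.0680.
r = 1.0680 / 11.53 + 0.068 = 0.09263 + 0.068 = 0.16063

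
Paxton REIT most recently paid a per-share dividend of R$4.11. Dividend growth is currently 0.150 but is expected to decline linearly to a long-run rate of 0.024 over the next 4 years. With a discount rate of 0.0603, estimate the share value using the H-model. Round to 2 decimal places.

R$144.47

H-model: P₀ = D₀[(1+g_L) + H(g_S−g_L)]/(r−g_L), with H = 4/2 = 2.
P₀ = 4.11 × [(1+0.024) + 2×(0.15−0.024)] / (0.0603−0.024)
   = 4.11 × 1.2760 / 0.0363 = 144.4727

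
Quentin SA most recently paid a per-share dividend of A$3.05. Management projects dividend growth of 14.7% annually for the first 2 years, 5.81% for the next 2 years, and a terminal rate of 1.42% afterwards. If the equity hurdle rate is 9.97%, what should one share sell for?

A$49.20

Three-stage DDM. Project D₁…D_4; terminal Gordon value at t=4 with g = 0.0142; discount at r = 0.0997.
D_1 = 3.4983
D_2 = 4.0126
D_3 = 4.2457
D_4 = 4.4924
TV_4 = 4.5562/(0.0997−0.0142) = 53.2890
P₀ = Σ Dₜ/(1+r)ᵗ + TV_4/(1+r)^4 = 49.2003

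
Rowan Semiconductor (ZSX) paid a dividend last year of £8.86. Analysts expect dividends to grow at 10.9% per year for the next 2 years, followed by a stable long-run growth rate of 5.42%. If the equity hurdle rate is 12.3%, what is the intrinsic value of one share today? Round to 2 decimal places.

£149.79

Two-stage DDM. Project D₁…D_2 at 0.109, terminal growth 0.0542, discount at r = 0.123.
D_1 = 9.8257
D_2 = 10.8967
Terminal value at t=2: TV = D_3/(r−g) = 11.4873/(0.123−0.0542) = 166.9673
P₀ = 9.8257/(1+0.123)^1 + 10.8967/(1+0.123)^2 + 166.9673/(1+0.123)^2 = 149.7851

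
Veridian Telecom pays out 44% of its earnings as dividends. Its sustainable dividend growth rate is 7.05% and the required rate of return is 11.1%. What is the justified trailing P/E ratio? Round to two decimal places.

Justified trailing P/E = b(1+g)/(r−g) = 0.44×(1+0.0705)/(0.111−0.0705) = 11.6301

11.63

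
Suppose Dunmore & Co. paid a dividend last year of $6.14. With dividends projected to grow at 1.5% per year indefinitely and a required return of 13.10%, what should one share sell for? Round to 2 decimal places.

$53.72

Gordon growth model: P₀ = D₁/(r − g). D₁ = 6.14 × (1 + 0.015) = 6.2321.
P₀ = 6.2321 / (0.131 − 0.015) = 6.2321 / 0.116 = 53.7250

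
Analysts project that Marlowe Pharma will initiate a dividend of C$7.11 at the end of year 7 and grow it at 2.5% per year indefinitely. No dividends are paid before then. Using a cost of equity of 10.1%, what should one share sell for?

Deferred-dividend DDM. At t=6 the remaining stream is a growing perpetuity with first payment D_7 = 7.11.
V_6 = D_7/(r−g) = 7.11/(0.101−0.025) = 93.5526
P₀ = V_6/(1+r)^6 = 93.5526/(1+0.101)^6 = 52.5209

C$52.52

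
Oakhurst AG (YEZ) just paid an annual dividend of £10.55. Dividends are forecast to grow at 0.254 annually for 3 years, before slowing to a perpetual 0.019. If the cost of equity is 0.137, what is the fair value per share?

Two-stage DDM. Project D₁…D_3 at 0.254, terminal growth 0.019, discount at r = 0.137.
D_1 = 13.2297
D_2 = 16.5900
D_3 = 20.8039
Terminal value at t=3: TV = D_4/(r−g) = 21.1992/(0.137−0.019) = 179.6541
P₀ = 13.2297/(1+0.137)^1 + 16.5900/(1+0.137)^2 + 20.8039/(1+0.137)^3 + 179.6541/(1+0.137)^3 = 160.8459

£160.85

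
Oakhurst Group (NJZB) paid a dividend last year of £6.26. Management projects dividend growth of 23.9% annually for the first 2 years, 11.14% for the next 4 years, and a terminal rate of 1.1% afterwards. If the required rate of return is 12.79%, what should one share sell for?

£105.15

Three-stage DDM. Project D₁…D_6; terminal Gordon value at t=6 with g = 0.011; discount at r = 0.1279.
D_1 = 7.7561
D_2 = 9.6099
D_3 = 10.6804
D_4 = 11.8702
D_5 = 13.1925
D_6 = 14.6622
TV_6 = 14.8235/(0.1279−0.011) = 126.8046
P₀ = Σ Dₜ/(1+r)ᵗ + TV_6/(1+r)^6 = 105.1477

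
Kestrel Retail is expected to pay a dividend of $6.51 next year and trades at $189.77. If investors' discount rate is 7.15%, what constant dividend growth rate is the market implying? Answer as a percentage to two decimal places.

From P₀ = D₁/(r − g), the implied growth is g = r − D₁/P₀.
g = 0.0715 − 6.51/189.77 = 0.0715 − 0.03430 = 0.03720

3.72%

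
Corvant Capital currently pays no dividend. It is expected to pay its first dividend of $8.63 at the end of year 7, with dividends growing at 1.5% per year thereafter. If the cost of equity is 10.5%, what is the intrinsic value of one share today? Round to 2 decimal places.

$52.67

Deferred-dividend DDM. At t=6 the remaining stream is a growing perpetuity with first payment D_7 = 8.63.
V_6 = D_7/(r−g) = 8.63/(0.105−0.015) = 95.8889
P₀ = V_6/(1+r)^6 = 95.8889/(1+0.105)^6 = 52.6738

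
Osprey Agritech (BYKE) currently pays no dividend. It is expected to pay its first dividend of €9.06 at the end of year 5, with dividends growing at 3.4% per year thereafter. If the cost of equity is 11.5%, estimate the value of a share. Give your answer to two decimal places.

€72.37

Deferred-dividend DDM. At t=4 the remaining stream is a growing perpetuity with first payment D_5 = 9.06.
V_4 = D_5/(r−g) = 9.06/(0.115−0.034) = 111.8519
P₀ = V_4/(1+r)^4 = 111.8519/(1+0.115)^4 = 72.3675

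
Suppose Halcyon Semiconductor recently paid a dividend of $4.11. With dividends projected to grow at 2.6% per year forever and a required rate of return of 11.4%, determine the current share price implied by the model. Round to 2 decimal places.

Gordon growth model: P₀ = D₁/(r − g). D₁ = 4.11 × (1 + 0.026) = 4.2169.
P₀ = 4.2169 / (0.114 − 0.026) = 4.2169 / 0.088 = 47.9189

$47.92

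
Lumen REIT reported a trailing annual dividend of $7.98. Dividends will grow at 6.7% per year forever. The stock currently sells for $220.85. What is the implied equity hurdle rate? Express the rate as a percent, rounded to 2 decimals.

10.56%

Rearranging the constant-growth DDM: r = D₁/P₀ + g.
D₁ = 7.98 × (1 + 0.067) = 8.5147.
r = 8.5147 / 220.85 + 0.067 = 0.03855 + 0.067 = 0.10555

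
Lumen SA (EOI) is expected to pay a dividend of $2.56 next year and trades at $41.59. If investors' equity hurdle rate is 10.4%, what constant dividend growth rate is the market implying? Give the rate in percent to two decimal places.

4.24%

From P₀ = D₁/(r − g), the implied growth is g = r − D₁/P₀.
g = 0.104 − 2.56/41.59 = 0.104 − 0.06155 = 0.04245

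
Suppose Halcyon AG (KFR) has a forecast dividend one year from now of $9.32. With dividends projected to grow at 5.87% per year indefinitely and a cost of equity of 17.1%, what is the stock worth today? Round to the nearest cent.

Gordon growth model: P₀ = D₁/(r − g), with D₁ = 9.32 given directly.
P₀ = 9.3200 / (0.171 − 0.0587) = 9.3200 / 0.1123 = 82.9920

$82.99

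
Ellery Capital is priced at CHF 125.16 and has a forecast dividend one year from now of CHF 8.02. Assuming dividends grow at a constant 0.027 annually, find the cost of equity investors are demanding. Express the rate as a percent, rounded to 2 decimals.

Rearranging the constant-growth DDM: r = D₁/P₀ + g.
r = 8.0200 / 125.16 + 0.027 = 0.06408 + 0.027 = 0.09108

9.11%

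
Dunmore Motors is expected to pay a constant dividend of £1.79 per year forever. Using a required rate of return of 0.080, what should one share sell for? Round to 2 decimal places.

£22.38

Zero-growth DDM (perpetuity): P₀ = D/r = 1.79 / 0.08 = 22.3750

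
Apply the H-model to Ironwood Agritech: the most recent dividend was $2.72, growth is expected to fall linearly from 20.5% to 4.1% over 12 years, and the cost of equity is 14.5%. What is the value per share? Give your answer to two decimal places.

$52.96

H-model: P₀ = D₀[(1+g_L) + H(g_S−g_L)]/(r−g_L), with H = 12/2 = 6.
P₀ = 2.72 × [(1+0.041) + 6×(0.205−0.041)] / (0.145−0.041)
   = 2.72 × 2.0250 / 0.104 = 52.9615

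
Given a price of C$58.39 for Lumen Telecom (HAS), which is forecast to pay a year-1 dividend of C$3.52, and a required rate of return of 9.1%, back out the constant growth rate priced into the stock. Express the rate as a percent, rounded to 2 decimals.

3.07%

From P₀ = D₁/(r − g), the implied growth is g = r − D₁/P₀.
g = 0.091 − 3.52/58.39 = 0.091 − 0.06028 = 0.03072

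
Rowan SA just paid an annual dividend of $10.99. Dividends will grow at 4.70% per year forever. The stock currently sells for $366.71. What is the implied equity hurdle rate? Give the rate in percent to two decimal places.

Rearranging the constant-growth DDM: r = D₁/P₀ + g.
D₁ = 10.99 × (1 + 0.047) = 11.5065.
r = 11.5065 / 366.71 + 0.047 = 0.03138 + 0.047 = 0.07838

7.84%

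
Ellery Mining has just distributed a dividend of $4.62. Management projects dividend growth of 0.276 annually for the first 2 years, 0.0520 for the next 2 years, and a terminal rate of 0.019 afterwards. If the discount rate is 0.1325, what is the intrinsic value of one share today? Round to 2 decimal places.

Three-stage DDM. Project D₁…D_4; terminal Gordon value at t=4 with g = 0.019; discount at r = 0.1325.
D_1 = 5.8951
D_2 = 7.5222
D_3 = 7.9133
D_4 = 8.3248
TV_4 = 8.4830/(0.1325−0.019) = 74.7400
P₀ = Σ Dₜ/(1+r)ᵗ + TV_4/(1+r)^4 = 67.0153

$67.02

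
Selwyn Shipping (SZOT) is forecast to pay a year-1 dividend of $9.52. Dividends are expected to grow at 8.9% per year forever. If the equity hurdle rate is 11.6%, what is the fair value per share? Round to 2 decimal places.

Gordon growth model: P₀ = D₁/(r − g), with D₁ = 9.52 given directly.
P₀ = 9.5200 / (0.116 − 0.089) = 9.5200 / 0.027 = 352.5926

$352.59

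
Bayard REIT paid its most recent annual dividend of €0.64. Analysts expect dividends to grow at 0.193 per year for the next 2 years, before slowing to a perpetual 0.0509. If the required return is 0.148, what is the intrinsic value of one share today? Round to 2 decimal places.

Two-stage DDM. Project D₁…D_2 at 0.193, terminal growth 0.0509, discount at r = 0.148.
D_1 = 0.7635
D_2 = 0.9109
Terminal value at t=2: TV = D_3/(r−g) = 0.9572/(0.148−0.0509) = 9.8583
P₀ = 0.7635/(1+0.148)^1 + 0.9109/(1+0.148)^2 + 9.8583/(1+0.148)^2 = 8.8365

€8.84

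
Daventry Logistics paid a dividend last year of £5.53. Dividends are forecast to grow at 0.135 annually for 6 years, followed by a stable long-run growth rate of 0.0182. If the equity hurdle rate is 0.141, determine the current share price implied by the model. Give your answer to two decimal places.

£77.00

Two-stage DDM. Project D₁…D_6 at 0.135, terminal growth 0.0182, discount at r = 0.141.
D_1 = 6.2766
D_2 = 7.1239
D_3 = 8.0856
D_4 = 9.1772
D_5 = 10.4161
D_6 = 11.8223
Terminal value at t=6: TV = D_7/(r−g) = 12.0374/(0.141−0.0182) = 98.0246
P₀ = 6.2766/(1+0.141)^1 + 7.1239/(1+0.141)^2 + 8.0856/(1+0.141)^3 + 9.1772/(1+0.141)^4 + 10.4161/(1+0.141)^5 + 11.8223/(1+0.141)^6 + 98.0246/(1+0.141)^6 = 76.9990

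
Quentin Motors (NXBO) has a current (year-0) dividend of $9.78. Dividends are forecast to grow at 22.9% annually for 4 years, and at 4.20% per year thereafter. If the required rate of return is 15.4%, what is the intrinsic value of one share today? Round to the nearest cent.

Two-stage DDM. Project D₁…D_4 at 0.229, terminal growth 0.042, discount at r = 0.154.
D_1 = 12.0196
D_2 = 14.7721
D_3 = 18.1549
D_4 = 22.3124
Terminal value at t=4: TV = D_5/(r−g) = 23.2495/(0.154−0.042) = 207.5851
P₀ = 12.0196/(1+0.154)^1 + 14.7721/(1+0.154)^2 + 18.1549/(1+0.154)^3 + 22.3124/(1+0.154)^4 + 207.5851/(1+0.154)^4 = 162.9532

$162.95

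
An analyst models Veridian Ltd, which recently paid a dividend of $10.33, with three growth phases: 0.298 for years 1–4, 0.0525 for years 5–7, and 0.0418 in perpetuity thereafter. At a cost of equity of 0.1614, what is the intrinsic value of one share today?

$199.30

Three-stage DDM. Project D₁…D_7; terminal Gordon value at t=7 with g = 0.0418; discount at r = 0.1614.
D_1 = 13.4083
D_2 = 17.4040
D_3 = 22.5904
D_4 = 29.3224
D_5 = 30.8618
D_6 = 32.4820
D_7 = 34.1873
TV_7 = 35.6164/(0.1614−0.0418) = 297.7958
P₀ = Σ Dₜ/(1+r)ᵗ + TV_7/(1+r)^7 = 199.3039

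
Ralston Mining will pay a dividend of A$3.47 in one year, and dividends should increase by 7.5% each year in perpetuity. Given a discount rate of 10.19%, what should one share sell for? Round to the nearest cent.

A$129.00

Gordon growth model: P₀ = D₁/(r − g), with D₁ = 3.47 given directly.
P₀ = 3.4700 / (0.1019 − 0.075) = 3.4700 / 0.0269 = 128.9963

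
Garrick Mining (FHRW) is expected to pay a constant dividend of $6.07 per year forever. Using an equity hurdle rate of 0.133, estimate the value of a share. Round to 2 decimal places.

Zero-growth DDM (perpetuity): P₀ = D/r = 6.07 / 0.133 = 45.6391

$45.64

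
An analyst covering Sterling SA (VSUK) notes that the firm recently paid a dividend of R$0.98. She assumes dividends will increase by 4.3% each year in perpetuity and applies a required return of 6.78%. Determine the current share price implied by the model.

R$41.22

Gordon growth model: P₀ = D₁/(r − g). D₁ = 0.98 × (1 + 0.043) = 1.0221.
P₀ = 1.0221 / (0.0678 − 0.043) = 1.0221 / 0.0248 = 41.2153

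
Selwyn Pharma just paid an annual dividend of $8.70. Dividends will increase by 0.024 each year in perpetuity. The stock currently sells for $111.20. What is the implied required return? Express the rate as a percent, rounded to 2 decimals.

Rearranging the constant-growth DDM: r = D₁/P₀ + g.
D₁ = 8.70 × (1 + 0.024) = 8.9088.
r = 8.9088 / 111.20 + 0.024 = 0.08012 + 0.024 = 0.10412

10.41%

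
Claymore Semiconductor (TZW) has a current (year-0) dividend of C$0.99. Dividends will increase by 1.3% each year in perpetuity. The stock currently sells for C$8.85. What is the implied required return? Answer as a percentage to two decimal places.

Rearranging the constant-growth DDM: r = D₁/P₀ + g.
D₁ = 0.99 × (1 + 0.013) = 1.0029.
r = 1.0029 / 8.85 + 0.013 = 0.11332 + 0.013 = 0.12632

12.63%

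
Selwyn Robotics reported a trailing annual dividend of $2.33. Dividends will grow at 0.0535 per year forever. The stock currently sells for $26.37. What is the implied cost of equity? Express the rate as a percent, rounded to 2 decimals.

Rearranging the constant-growth DDM: r = D₁/P₀ + g.
D₁ = 2.33 × (1 + 0.0535) = 2.4547.
r = 2.4547 / 26.37 + 0.0535 = 0.09309 + 0.0535 = 0.14659

14.66%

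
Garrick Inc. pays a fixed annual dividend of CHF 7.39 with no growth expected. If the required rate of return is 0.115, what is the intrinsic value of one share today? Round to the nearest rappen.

Zero-growth DDM (perpetuity): P₀ = D/r = 7.39 / 0.115 = 64.2609

CHF 64.26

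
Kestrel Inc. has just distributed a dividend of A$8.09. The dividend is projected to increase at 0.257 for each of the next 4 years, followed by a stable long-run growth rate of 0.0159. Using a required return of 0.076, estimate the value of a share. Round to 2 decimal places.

Two-stage DDM. Project D₁…D_4 at 0.257, terminal growth 0.0159, discount at r = 0.076.
D_1 = 10.1691
D_2 = 12.7826
D_3 = 16.0677
D_4 = 20.1971
Terminal value at t=4: TV = D_5/(r−g) = 20.5183/(0.076−0.0159) = 341.4020
P₀ = 10.1691/(1+0.076)^1 + 12.7826/(1+0.076)^2 + 16.0677/(1+0.076)^3 + 20.1971/(1+0.076)^4 + 341.4020/(1+0.076)^4 = 303.1499

A$303.15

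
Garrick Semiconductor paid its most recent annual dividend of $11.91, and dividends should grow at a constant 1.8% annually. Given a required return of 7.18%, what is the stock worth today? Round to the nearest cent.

Gordon growth model: P₀ = D₁/(r − g). D₁ = 11.91 × (1 + 0.018) = 12.1244.
P₀ = 12.1244 / (0.0718 − 0.018) = 12.1244 / 0.0538 = 225.3602

$225.36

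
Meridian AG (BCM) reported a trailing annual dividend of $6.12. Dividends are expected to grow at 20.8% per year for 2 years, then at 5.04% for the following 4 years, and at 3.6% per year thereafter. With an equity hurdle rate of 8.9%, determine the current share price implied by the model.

Three-stage DDM. Project D₁…D_6; terminal Gordon value at t=6 with g = 0.036; discount at r = 0.089.
D_1 = 7.3930
D_2 = 8.9307
D_3 = 9.3808
D_4 = 9.8536
D_5 = 10.3502
D_6 = 10.8719
TV_6 = 11.2633/(0.089−0.036) = 212.5142
P₀ = Σ Dₜ/(1+r)ᵗ + TV_6/(1+r)^6 = 169.2805

$169.28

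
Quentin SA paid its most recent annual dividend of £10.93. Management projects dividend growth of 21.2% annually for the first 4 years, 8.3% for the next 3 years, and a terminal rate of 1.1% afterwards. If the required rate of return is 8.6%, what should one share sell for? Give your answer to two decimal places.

Three-stage DDM. Project D₁…D_7; terminal Gordon value at t=7 with g = 0.011; discount at r = 0.086.
D_1 = 13.2472
D_2 = 16.0556
D_3 = 19.4593
D_4 = 23.5847
D_5 = 25.5422
D_6 = 27.6623
D_7 = 29.9582
TV_7 = 30.2878/(0.086−0.011) = 403.8368
P₀ = Σ Dₜ/(1+r)ᵗ + TV_7/(1+r)^7 = 335.2175

£335.22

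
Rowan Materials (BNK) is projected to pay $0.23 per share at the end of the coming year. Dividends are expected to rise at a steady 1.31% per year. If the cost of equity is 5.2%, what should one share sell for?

$5.91

Gordon growth model: P₀ = D₁/(r − g), with D₁ = 0.23 given directly.
P₀ = 0.2300 / (0.052 − 0.0131) = 0.2300 / 0.0389 = 5.9126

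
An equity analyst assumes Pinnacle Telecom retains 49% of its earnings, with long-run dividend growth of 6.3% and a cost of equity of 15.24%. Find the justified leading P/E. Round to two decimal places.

5.70

Payout ratio b = 1 − 0.49 = 0.51.
Justified leading P/E = b/(r−g) = 0.51/(0.1524−0.063) = 5.7047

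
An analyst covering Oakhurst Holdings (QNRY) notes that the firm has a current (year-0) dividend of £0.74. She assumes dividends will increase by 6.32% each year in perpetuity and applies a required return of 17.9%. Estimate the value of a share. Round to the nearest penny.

£6.79

Gordon growth model: P₀ = D₁/(r − g). D₁ = 0.74 × (1 + 0.0632) = 0.7868.
P₀ = 0.7868 / (0.179 − 0.0632) = 0.7868 / 0.1158 = 6.7942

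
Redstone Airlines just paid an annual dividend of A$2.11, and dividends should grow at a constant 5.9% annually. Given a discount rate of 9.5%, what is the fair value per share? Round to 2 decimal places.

A$62.07

Gordon growth model: P₀ = D₁/(r − g). D₁ = 2.11 × (1 + 0.059) = 2.2345.
P₀ = 2.2345 / (0.095 − 0.059) = 2.2345 / 0.036 = 62.0692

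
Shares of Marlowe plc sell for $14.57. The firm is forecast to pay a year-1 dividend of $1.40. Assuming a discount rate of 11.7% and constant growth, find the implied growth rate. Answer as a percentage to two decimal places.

From P₀ = D₁/(r − g), the implied growth is g = r − D₁/P₀.
g = 0.117 − 1.40/14.57 = 0.117 − 0.09609 = 0.02091

2.09%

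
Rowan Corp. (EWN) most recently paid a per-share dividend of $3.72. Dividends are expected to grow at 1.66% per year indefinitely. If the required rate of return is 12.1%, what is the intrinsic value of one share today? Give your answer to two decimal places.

Gordon growth model: P₀ = D₁/(r − g). D₁ = 3.72 × (1 + 0.0166) = 3.7818.
P₀ = 3.7818 / (0.121 − 0.0166) = 3.7818 / 0.1044 = 36.2237

$36.22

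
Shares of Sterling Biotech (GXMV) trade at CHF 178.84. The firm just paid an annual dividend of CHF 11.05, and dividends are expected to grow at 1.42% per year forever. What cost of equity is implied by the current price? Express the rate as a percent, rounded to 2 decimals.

7.69%

Rearranging the constant-growth DDM: r = D₁/P₀ + g.
D₁ = 11.05 × (1 + 0.0142) = 11.2069.
r = 11.2069 / 178.84 + 0.0142 = 0.06266 + 0.0142 = 0.07686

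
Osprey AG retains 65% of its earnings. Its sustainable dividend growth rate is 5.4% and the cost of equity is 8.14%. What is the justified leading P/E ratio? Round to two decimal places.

12.77

Payout ratio b = 1 − 0.65 = 0.35.
Justified leading P/E = b/(r−g) = 0.35/(0.0814−0.054) = 12.7737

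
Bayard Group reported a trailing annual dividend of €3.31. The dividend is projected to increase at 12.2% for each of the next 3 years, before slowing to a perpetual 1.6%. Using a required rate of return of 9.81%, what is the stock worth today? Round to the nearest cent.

Two-stage DDM. Project D₁…D_3 at 0.122, terminal growth 0.016, discount at r = 0.0981.
D_1 = 3.7138
D_2 = 4.1669
D_3 = 4.6753
Terminal value at t=3: TV = D_4/(r−g) = 4.7501/(0.0981−0.016) = 57.8572
P₀ = 3.7138/(1+0.0981)^1 + 4.1669/(1+0.0981)^2 + 4.6753/(1+0.0981)^3 + 57.8572/(1+0.0981)^3 = 54.0635

€54.06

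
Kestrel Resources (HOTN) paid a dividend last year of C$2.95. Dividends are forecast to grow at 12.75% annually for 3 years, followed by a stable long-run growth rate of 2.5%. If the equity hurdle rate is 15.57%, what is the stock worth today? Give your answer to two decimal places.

Two-stage DDM. Project D₁…D_3 at 0.1275, terminal growth 0.025, discount at r = 0.1557.
D_1 = 3.3261
D_2 = 3.7502
D_3 = 4.2284
Terminal value at t=3: TV = D_4/(r−g) = 4.3341/(0.1557−0.025) = 33.1604
P₀ = 3.3261/(1+0.1557)^1 + 3.7502/(1+0.1557)^2 + 4.2284/(1+0.1557)^3 + 33.1604/(1+0.1557)^3 = 29.9076

C$29.91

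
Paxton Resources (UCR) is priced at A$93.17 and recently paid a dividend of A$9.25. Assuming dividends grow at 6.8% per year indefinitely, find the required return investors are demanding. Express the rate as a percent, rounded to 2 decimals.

Rearranging the constant-growth DDM: r = D₁/P₀ + g.
D₁ = 9.25 × (1 + 0.068) = 9.8790.
r = 9.8790 / 93.17 + 0.068 = 0.10603 + 0.068 = 0.17403

17.40%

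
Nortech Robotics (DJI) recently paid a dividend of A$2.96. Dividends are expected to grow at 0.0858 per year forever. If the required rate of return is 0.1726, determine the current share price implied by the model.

Gordon growth model: P₀ = D₁/(r − g). D₁ = 2.96 × (1 + 0.0858) = 3.2140.
P₀ = 3.2140 / (0.1726 − 0.0858) = 3.2140 / 0.0868 = 37.0273

A$37.03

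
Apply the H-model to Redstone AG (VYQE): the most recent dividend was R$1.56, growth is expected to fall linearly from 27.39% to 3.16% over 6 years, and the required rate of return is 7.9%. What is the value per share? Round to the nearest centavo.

H-model: P₀ = D₀[(1+g_L) + H(g_S−g_L)]/(r−g_L), with H = 6/2 = 3.
P₀ = 1.56 × [(1+0.0316) + 3×(0.2739−0.0316)] / (0.079−0.0316)
   = 1.56 × 1.7585 / 0.0474 = 57.8747

R$57.87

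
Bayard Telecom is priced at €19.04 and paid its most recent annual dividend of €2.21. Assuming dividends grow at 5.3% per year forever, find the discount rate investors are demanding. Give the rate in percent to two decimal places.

Rearranging the constant-growth DDM: r = D₁/P₀ + g.
D₁ = 2.21 × (1 + 0.053) = 2.3271.
r = 2.3271 / 19.04 + 0.053 = 0.12222 + 0.053 = 0.17522

17.52%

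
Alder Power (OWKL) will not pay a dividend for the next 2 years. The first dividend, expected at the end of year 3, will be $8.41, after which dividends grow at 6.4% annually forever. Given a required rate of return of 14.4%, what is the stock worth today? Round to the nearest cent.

$80.33

Deferred-dividend DDM. At t=2 the remaining stream is a growing perpetuity with first payment D_3 = 8.41.
V_2 = D_3/(r−g) = 8.41/(0.144−0.064) = 105.1250
P₀ = V_2/(1+r)^2 = 105.1250/(1+0.144)^2 = 80.3256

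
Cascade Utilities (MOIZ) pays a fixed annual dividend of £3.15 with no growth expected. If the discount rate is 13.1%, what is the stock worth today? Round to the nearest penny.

£24.05

Zero-growth DDM (perpetuity): P₀ = D/r = 3.15 / 0.131 = 24.0458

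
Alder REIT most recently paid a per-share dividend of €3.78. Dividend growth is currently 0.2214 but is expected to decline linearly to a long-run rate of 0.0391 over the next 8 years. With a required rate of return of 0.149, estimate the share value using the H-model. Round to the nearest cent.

€60.82

H-model: P₀ = D₀[(1+g_L) + H(g_S−g_L)]/(r−g_L), with H = 8/2 = 4.
P₀ = 3.78 × [(1+0.0391) + 4×(0.2214−0.0391)] / (0.149−0.0391)
   = 3.78 × 1.7683 / 0.1099 = 60.8205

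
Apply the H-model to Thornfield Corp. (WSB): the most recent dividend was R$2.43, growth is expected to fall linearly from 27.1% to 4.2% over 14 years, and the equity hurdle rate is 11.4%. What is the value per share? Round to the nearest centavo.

H-model: P₀ = D₀[(1+g_L) + H(g_S−g_L)]/(r−g_L), with H = 14/2 = 7.
P₀ = 2.43 × [(1+0.042) + 7×(0.271−0.042)] / (0.114−0.042)
   = 2.43 × 2.6450 / 0.072 = 89.2687

R$89.27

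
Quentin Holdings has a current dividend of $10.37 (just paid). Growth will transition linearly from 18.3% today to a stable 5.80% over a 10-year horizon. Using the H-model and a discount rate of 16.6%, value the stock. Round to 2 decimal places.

$161.60

H-model: P₀ = D₀[(1+g_L) + H(g_S−g_L)]/(r−g_L), with H = 10/2 = 5.
P₀ = 10.37 × [(1+0.058) + 5×(0.183−0.058)] / (0.166−0.058)
   = 10.37 × 1.6830 / 0.108 = 161.5992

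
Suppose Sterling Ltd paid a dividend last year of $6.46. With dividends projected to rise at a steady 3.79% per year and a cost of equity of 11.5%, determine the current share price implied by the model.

$86.96

Gordon growth model: P₀ = D₁/(r − g). D₁ = 6.46 × (1 + 0.0379) = 6.7048.
P₀ = 6.7048 / (0.115 − 0.0379) = 6.7048 / 0.0771 = 86.9628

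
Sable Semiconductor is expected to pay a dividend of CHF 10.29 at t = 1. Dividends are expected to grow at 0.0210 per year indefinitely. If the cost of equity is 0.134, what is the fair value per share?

Gordon growth model: P₀ = D₁/(r − g), with D₁ = 10.29 given directly.
P₀ = 10.2900 / (0.134 − 0.021) = 10.2900 / 0.113 = 91.0619

CHF 91.06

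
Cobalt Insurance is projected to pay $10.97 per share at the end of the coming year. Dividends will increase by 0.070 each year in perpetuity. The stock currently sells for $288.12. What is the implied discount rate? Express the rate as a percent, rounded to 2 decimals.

10.81%

Rearranging the constant-growth DDM: r = D₁/P₀ + g.
r = 10.9700 / 288.12 + 0.07 = 0.03807 + 0.07 = 0.10807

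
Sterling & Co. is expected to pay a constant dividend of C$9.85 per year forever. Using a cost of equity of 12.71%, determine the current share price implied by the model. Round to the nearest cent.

C$77.50

Zero-growth DDM (perpetuity): P₀ = D/r = 9.85 / 0.1271 = 77.4980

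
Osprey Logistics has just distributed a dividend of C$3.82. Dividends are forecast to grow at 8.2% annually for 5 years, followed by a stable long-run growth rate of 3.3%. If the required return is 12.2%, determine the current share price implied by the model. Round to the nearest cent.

C$54.13

Two-stage DDM. Project D₁…D_5 at 0.082, terminal growth 0.033, discount at r = 0.122.
D_1 = 4.1332
D_2 = 4.4722
D_3 = 4.8389
D_4 = 5.2357
D_5 = 5.6650
Terminal value at t=5: TV = D_6/(r−g) = 5.8519/(0.122−0.033) = 65.7522
P₀ = 4.1332/(1+0.122)^1 + 4.4722/(1+0.122)^2 + 4.8389/(1+0.122)^3 + 5.2357/(1+0.122)^4 + 5.6650/(1+0.122)^5 + 65.7522/(1+0.122)^5 = 54.1300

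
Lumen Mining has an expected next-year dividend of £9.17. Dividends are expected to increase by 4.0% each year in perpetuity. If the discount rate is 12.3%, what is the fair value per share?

Gordon growth model: P₀ = D₁/(r − g), with D₁ = 9.17 given directly.
P₀ = 9.1700 / (0.123 − 0.04) = 9.1700 / 0.083 = 110.4819

£110.48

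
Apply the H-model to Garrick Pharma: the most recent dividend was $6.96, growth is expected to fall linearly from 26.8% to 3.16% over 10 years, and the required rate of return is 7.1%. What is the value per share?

H-model: P₀ = D₀[(1+g_L) + H(g_S−g_L)]/(r−g_L), with H = 10/2 = 5.
P₀ = 6.96 × [(1+0.0316) + 5×(0.268−0.0316)] / (0.071−0.0316)
   = 6.96 × 2.2136 / 0.0394 = 391.0319

$391.03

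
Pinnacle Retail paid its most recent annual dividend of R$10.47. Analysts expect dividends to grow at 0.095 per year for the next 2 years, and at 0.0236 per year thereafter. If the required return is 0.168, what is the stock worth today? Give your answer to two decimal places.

Two-stage DDM. Project D₁…D_2 at 0.095, terminal growth 0.0236, discount at r = 0.168.
D_1 = 11.4647
D_2 = 12.5538
Terminal value at t=2: TV = D_3/(r−g) = 12.8501/(0.168−0.0236) = 88.9893
P₀ = 11.4647/(1+0.168)^1 + 12.5538/(1+0.168)^2 + 88.9893/(1+0.168)^2 = 84.2485

R$84.25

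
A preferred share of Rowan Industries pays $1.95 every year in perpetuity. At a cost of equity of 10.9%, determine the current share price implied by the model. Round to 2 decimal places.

Zero-growth DDM (perpetuity): P₀ = D/r = 1.95 / 0.109 = 17.8899

$17.89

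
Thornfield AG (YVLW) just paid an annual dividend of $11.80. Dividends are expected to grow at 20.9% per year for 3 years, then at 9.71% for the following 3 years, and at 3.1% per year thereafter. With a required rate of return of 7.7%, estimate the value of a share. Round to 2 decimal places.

Three-stage DDM. Project D₁…D_6; terminal Gordon value at t=6 with g = 0.031; discount at r = 0.077.
D_1 = 14.2662
D_2 = 17.2478
D_3 = 20.8526
D_4 = 22.8774
D_5 = 25.0988
D_6 = 27.5359
TV_6 = 28.3895/(0.077−0.031) = 617.1637
P₀ = Σ Dₜ/(1+r)ᵗ + TV_6/(1+r)^6 = 492.2406

$492.24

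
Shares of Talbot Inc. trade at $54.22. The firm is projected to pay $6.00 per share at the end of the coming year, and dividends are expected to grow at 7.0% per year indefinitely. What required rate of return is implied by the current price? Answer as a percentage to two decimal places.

Rearranging the constant-growth DDM: r = D₁/P₀ + g.
r = 6.0000 / 54.22 + 0.07 = 0.11066 + 0.07 = 0.18066

18.07%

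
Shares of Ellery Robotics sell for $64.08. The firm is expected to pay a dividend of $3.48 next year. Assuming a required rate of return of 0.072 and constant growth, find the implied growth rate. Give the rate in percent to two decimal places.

1.77%

From P₀ = D₁/(r − g), the implied growth is g = r − D₁/P₀.
g = 0.072 − 3.48/64.08 = 0.072 − 0.05431 = 0.01769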